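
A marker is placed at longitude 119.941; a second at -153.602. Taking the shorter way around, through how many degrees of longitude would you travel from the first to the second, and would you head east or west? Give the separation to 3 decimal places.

86.457° east

Raw difference: -153.602 − 119.941 = -273.543°.
Normalise into (−180°, 180°]: -273.543° + 360° = 86.457°.
Positive ⇒ the second point lies to the east; separation 86.457°.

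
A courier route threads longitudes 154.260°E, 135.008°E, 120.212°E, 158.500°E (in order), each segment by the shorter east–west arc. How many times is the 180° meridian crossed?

0

Leg 1: +154.260° → +135.008°, shortest Δλ = -19.252° (west) — does not cross 180°.
Leg 2: +135.008° → +120.212°, shortest Δλ = -14.796° (west) — does not cross 180°.
Leg 3: +120.212° → +158.500°, shortest Δλ = 38.288° (east) — does not cross 180°.
Total crossings: 0.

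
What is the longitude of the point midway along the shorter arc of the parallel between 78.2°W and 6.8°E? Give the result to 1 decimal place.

Signed shortest Δλ from -78.2° to +6.8° is +85.0°.
Midpoint longitude = -78.2° + (+85.0°)/2 = -78.2° + 42.5° = -35.7°.

35.7°W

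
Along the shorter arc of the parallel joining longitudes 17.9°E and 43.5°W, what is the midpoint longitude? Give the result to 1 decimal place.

Signed shortest Δλ from +17.9° to -43.5° is -61.4°.
Midpoint longitude = +17.9° + (-61.4°)/2 = +17.9° − 30.7° = -12.8°.

12.8°W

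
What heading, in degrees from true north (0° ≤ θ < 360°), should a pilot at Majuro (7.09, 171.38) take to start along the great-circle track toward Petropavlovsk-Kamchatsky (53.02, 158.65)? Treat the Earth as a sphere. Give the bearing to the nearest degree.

350°

Δλ = 158.65 − 171.38 = -12.73°.
θ = atan2( sin Δλ · cos φ₂ , cos φ₁ · sin φ₂ − sin φ₁ · cos φ₂ · cos Δλ )
  = atan2(-0.13255, 0.72032) = -10.427° → normalised to [0°, 360°): 349.573°.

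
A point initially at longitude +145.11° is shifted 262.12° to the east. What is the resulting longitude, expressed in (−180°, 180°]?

Start at +145.11°; shift +262.12° → +407.23°.
+407.23° lies outside (−180°, 180°]; subtract 360° → +47.23°.

+47.23°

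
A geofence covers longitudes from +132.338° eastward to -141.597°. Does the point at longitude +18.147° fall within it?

No

Band width going east from +132.338° to -141.597°: ((-141.597 − 132.338) mod 360) = 86.065°.
Offset of +18.147° east of the west edge: ((18.147 − 132.338) mod 360) = 245.809°.
245.809° > 86.065° ⇒ outside.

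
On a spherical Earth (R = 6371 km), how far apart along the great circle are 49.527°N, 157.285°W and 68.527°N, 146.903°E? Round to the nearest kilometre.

Δλ = 146.903 − -157.285 = 304.188°; wrapped into (−180°, 180°]: -55.812°.
Δφ = 68.527 − 49.527 = 19.000°.
a = sin²(Δφ/2) + cos φ₁ · cos φ₂ · sin²(Δλ/2) = 0.079287.
c = 2·atan2(√a, √(1−a)) = 0.57088 rad → d = 6371·c ≈ 3637.08 km.

3637 km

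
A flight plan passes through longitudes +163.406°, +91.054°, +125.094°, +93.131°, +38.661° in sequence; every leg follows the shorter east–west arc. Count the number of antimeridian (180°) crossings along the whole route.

0

Leg 1: +163.406° → +91.054°, shortest Δλ = -72.352° (west) — does not cross 180°.
Leg 2: +91.054° → +125.094°, shortest Δλ = 34.04° (east) — does not cross 180°.
Leg 3: +125.094° → +93.131°, shortest Δλ = -31.963° (west) — does not cross 180°.
Leg 4: +93.131° → +38.661°, shortest Δλ = -54.47° (west) — does not cross 180°.
Total crossings: 0.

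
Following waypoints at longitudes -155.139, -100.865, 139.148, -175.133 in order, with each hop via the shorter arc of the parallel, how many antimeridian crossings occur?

Leg 1: -155.139° → -100.865°, shortest Δλ = 54.274° (east) — does not cross 180°.
Leg 2: -100.865° → +139.148°, shortest Δλ = -119.987° (west) — crosses 180°.
Leg 3: +139.148° → -175.133°, shortest Δλ = 45.719° (east) — crosses 180°.
Total crossings: 2.

2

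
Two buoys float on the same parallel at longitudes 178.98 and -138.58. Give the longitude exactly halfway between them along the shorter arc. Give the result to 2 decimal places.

-159.80°

Signed shortest Δλ from +178.98° to -138.58° is +42.44°.
Midpoint longitude = +178.98° + (+42.44°)/2 = +178.98° + 21.22° = +200.20°.
Normalise into (−180°, 180°]: -159.80°.
(The naïve average (+178.98 + -138.58)/2 = 20.2° is on the wrong side of the globe.)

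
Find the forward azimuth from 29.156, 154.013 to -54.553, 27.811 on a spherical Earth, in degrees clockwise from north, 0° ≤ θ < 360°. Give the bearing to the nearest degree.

221°

Δλ = 27.811 − 154.013 = -126.202°.
θ = atan2( sin Δλ · cos φ₂ , cos φ₁ · sin φ₂ − sin φ₁ · cos φ₂ · cos Δλ )
  = atan2(-0.46798, -0.54455) = -139.324° → normalised to [0°, 360°): 220.676°.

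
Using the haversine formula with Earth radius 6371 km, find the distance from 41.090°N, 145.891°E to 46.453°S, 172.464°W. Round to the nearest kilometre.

Δλ = -172.464 − 145.891 = -318.355°; wrapped into (−180°, 180°]: 41.645°.
Δφ = -46.453 − 41.090 = -87.543°.
a = sin²(Δφ/2) + cos φ₁ · cos φ₂ · sin²(Δλ/2) = 0.544178.
c = 2·atan2(√a, √(1−a)) = 1.65927 rad → d = 6371·c ≈ 10571.20 km.

10571 km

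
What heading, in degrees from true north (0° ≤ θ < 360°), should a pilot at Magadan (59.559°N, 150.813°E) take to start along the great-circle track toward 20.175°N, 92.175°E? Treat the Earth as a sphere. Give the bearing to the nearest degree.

Δλ = 92.175 − 150.813 = -58.638°.
θ = atan2( sin Δλ · cos φ₂ , cos φ₁ · sin φ₂ − sin φ₁ · cos φ₂ · cos Δλ )
  = atan2(-0.80150, -0.24643) = -107.091° → normalised to [0°, 360°): 252.909°.

253°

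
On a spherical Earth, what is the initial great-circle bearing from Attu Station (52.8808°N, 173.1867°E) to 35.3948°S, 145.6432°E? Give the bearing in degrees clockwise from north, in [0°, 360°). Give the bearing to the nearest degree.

202°

Δλ = 145.6432 − 173.1867 = -27.5435°.
θ = atan2( sin Δλ · cos φ₂ , cos φ₁ · sin φ₂ − sin φ₁ · cos φ₂ · cos Δλ )
  = atan2(-0.37696, -0.92588) = -157.847° → normalised to [0°, 360°): 202.153°.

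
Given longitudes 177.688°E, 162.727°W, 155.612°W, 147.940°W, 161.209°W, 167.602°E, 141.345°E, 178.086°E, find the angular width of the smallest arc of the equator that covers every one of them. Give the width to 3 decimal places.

70.715°

Sort the longitudes: -162.727°, -161.209°, -155.612°, -147.940°, +141.345°, +167.602°, +177.688°, +178.086°.
Eastward gaps between consecutive values (wrapping around): 1.518°, 5.597°, 7.672°, 289.285°, 26.257°, 10.086°, 0.398°, 19.187°.
Largest gap = 289.285° ⇒ minimal covering band is its complement: 360° − 289.285° = 70.715°.
Band runs from +141.345° eastward to -147.940°, crossing the antimeridian.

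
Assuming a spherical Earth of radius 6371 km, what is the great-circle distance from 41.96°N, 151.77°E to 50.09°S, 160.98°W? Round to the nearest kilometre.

Δλ = -160.98 − 151.77 = -312.75°; wrapped into (−180°, 180°]: 47.25°.
Δφ = -50.09 − 41.96 = -92.05°.
a = sin²(Δφ/2) + cos φ₁ · cos φ₂ · sin²(Δλ/2) = 0.594506.
c = 2·atan2(√a, √(1−a)) = 1.76095 rad → d = 6371·c ≈ 11219.03 km.

11219 km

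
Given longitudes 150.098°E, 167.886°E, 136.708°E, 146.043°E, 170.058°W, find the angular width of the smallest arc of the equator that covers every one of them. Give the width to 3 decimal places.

53.234°

Sort the longitudes: -170.058°, +136.708°, +146.043°, +150.098°, +167.886°.
Eastward gaps between consecutive values (wrapping around): 306.766°, 9.335°, 4.055°, 17.788°, 22.056°.
Largest gap = 306.766° ⇒ minimal covering band is its complement: 360° − 306.766° = 53.234°.
Band runs from +136.708° eastward to -170.058°, crossing the antimeridian.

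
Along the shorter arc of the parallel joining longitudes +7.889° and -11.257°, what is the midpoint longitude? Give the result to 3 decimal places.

Signed shortest Δλ from +7.889° to -11.257° is -19.146°.
Midpoint longitude = +7.889° + (-19.146°)/2 = +7.889° − 9.573° = -1.684°.

-1.684°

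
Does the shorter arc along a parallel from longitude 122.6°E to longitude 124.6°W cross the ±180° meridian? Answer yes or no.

Yes

Naïve |-124.6 − 122.6| = 247.2° > 180°, so the shorter arc goes the other way round — across 180°.
Signed shortest Δλ = ((-124.6 − 122.6 + 180) mod 360) − 180 = 112.8°.
Going east by 112.8° from +122.6° passes through 180° before reaching -124.6°.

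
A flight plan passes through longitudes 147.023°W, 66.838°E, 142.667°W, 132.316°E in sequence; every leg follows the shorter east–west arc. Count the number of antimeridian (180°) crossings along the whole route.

Leg 1: -147.023° → +66.838°, shortest Δλ = -146.139° (west) — crosses 180°.
Leg 2: +66.838° → -142.667°, shortest Δλ = 150.495° (east) — crosses 180°.
Leg 3: -142.667° → +132.316°, shortest Δλ = -85.017° (west) — crosses 180°.
Total crossings: 3.

3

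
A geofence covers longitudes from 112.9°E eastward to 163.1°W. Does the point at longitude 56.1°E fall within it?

No

Band width going east from +112.9° to -163.1°: ((-163.1 − 112.9) mod 360) = 84.0°.
Offset of +56.1° east of the west edge: ((56.1 − 112.9) mod 360) = 303.2°.
303.2° > 84.0° ⇒ outside.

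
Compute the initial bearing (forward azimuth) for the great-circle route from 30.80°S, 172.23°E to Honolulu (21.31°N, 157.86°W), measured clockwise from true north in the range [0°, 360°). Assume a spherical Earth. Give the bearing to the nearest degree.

33°

Δλ = -157.86 − 172.23 = -330.09°; wrapped into (−180°, 180°]: 29.91°.
θ = atan2( sin Δλ · cos φ₂ , cos φ₁ · sin φ₂ − sin φ₁ · cos φ₂ · cos Δλ )
  = atan2(0.46455, 0.72566) = 32.626° → normalised to [0°, 360°): 32.626°.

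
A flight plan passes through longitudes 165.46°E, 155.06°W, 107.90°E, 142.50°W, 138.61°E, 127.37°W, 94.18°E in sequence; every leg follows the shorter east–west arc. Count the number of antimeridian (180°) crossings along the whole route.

Leg 1: +165.46° → -155.06°, shortest Δλ = 39.48° (east) — crosses 180°.
Leg 2: -155.06° → +107.90°, shortest Δλ = -97.04° (west) — crosses 180°.
Leg 3: +107.90° → -142.50°, shortest Δλ = 109.6° (east) — crosses 180°.
Leg 4: -142.50° → +138.61°, shortest Δλ = -78.89° (west) — crosses 180°.
Leg 5: +138.61° → -127.37°, shortest Δλ = 94.02° (east) — crosses 180°.
Leg 6: -127.37° → +94.18°, shortest Δλ = -138.45° (west) — crosses 180°.
Total crossings: 6.

6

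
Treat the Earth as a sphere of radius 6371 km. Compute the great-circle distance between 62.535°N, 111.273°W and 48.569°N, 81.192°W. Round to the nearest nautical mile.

Δλ = -81.192 − -111.273 = 30.081°.
Δφ = 48.569 − 62.535 = -13.966°.
a = sin²(Δφ/2) + cos φ₁ · cos φ₂ · sin²(Δλ/2) = 0.035332.
c = 2·atan2(√a, √(1−a)) = 0.37819 rad → d = 6371·c ≈ 2409.43 km ≈ 1300.99 nmi.

1301 nmi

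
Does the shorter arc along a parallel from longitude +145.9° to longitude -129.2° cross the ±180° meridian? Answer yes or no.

Yes

Naïve |-129.2 − 145.9| = 275.1° > 180°, so the shorter arc goes the other way round — across 180°.
Signed shortest Δλ = ((-129.2 − 145.9 + 180) mod 360) − 180 = 84.9°.
Going east by 84.9° from +145.9° passes through 180° before reaching -129.2°.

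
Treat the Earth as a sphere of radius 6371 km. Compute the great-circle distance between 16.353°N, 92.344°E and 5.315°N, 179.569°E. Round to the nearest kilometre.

Δλ = 179.569 − 92.344 = 87.225°.
Δφ = 5.315 − 16.353 = -11.038°.
a = sin²(Δφ/2) + cos φ₁ · cos φ₂ · sin²(Δλ/2) = 0.463832.
c = 2·atan2(√a, √(1−a)) = 1.49840 rad → d = 6371·c ≈ 9546.29 km.

9546 km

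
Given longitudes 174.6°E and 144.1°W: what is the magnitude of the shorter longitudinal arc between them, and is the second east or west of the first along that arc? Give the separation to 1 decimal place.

Raw difference: -144.1 − 174.6 = -318.7°.
Normalise into (−180°, 180°]: -318.7° + 360° = 41.3°.
Positive ⇒ the second point lies to the east; separation 41.3°.

41.3° east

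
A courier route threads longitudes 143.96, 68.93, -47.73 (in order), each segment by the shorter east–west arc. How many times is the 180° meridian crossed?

0

Leg 1: +143.96° → +68.93°, shortest Δλ = -75.03° (west) — does not cross 180°.
Leg 2: +68.93° → -47.73°, shortest Δλ = -116.66° (west) — does not cross 180°.
Total crossings: 0.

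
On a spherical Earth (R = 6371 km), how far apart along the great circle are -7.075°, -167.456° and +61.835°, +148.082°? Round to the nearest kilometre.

Δλ = 148.082 − -167.456 = 315.538°; wrapped into (−180°, 180°]: -44.462°.
Δφ = 61.835 − -7.075 = 68.910°.
a = sin²(Δφ/2) + cos φ₁ · cos φ₂ · sin²(Δλ/2) = 0.387134.
c = 2·atan2(√a, √(1−a)) = 1.34310 rad → d = 6371·c ≈ 8556.90 km.

8557 km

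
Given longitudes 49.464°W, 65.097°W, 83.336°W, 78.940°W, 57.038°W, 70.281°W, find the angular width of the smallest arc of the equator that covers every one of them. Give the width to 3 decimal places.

Sort the longitudes: -83.336°, -78.940°, -70.281°, -65.097°, -57.038°, -49.464°.
Eastward gaps between consecutive values (wrapping around): 4.396°, 8.659°, 5.184°, 8.059°, 7.574°, 326.128°.
Largest gap = 326.128° ⇒ minimal covering band is its complement: 360° − 326.128° = 33.872°.
Band runs from -83.336° eastward to -49.464°.

33.872°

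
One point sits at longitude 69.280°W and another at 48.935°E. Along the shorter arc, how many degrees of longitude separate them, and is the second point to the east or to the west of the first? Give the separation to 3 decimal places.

118.215° east

Raw difference: 48.935 − -69.280 = 118.215°.
Normalise into (−180°, 180°]: 118.215° stays 118.215°.
Positive ⇒ the second point lies to the east; separation 118.215°.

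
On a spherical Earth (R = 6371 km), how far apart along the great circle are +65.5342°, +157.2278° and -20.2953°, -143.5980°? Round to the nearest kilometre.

10753 km

Δλ = -143.5980 − 157.2278 = -300.8258°; wrapped into (−180°, 180°]: 59.1742°.
Δφ = -20.2953 − 65.5342 = -85.8295°.
a = sin²(Δφ/2) + cos φ₁ · cos φ₂ · sin²(Δλ/2) = 0.558333.
c = 2·atan2(√a, √(1−a)) = 1.68773 rad → d = 6371·c ≈ 10752.52 km.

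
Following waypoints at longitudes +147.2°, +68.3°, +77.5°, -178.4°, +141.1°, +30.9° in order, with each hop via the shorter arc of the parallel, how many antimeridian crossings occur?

Leg 1: +147.2° → +68.3°, shortest Δλ = -78.9° (west) — does not cross 180°.
Leg 2: +68.3° → +77.5°, shortest Δλ = 9.2° (east) — does not cross 180°.
Leg 3: +77.5° → -178.4°, shortest Δλ = 104.1° (east) — crosses 180°.
Leg 4: -178.4° → +141.1°, shortest Δλ = -40.5° (west) — crosses 180°.
Leg 5: +141.1° → +30.9°, shortest Δλ = -110.2° (west) — does not cross 180°.
Total crossings: 2.

2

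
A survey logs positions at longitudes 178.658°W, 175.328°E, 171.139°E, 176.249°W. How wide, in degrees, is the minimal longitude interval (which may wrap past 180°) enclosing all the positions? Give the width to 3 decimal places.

Sort the longitudes: -178.658°, -176.249°, +171.139°, +175.328°.
Eastward gaps between consecutive values (wrapping around): 2.409°, 347.388°, 4.189°, 6.014°.
Largest gap = 347.388° ⇒ minimal covering band is its complement: 360° − 347.388° = 12.612°.
Band runs from +171.139° eastward to -176.249°, crossing the antimeridian.

12.612°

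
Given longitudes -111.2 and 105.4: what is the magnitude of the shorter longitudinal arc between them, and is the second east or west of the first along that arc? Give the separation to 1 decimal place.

143.4° west

Raw difference: 105.4 − -111.2 = 216.6°.
Normalise into (−180°, 180°]: 216.6° − 360° = -143.4°.
Negative ⇒ the second point lies to the west; separation 143.4°.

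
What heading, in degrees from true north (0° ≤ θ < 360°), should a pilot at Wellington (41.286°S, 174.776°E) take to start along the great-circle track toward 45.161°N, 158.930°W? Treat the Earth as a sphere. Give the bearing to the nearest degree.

18°

Δλ = -158.930 − 174.776 = -333.706°; wrapped into (−180°, 180°]: 26.294°.
θ = atan2( sin Δλ · cos φ₂ , cos φ₁ · sin φ₂ − sin φ₁ · cos φ₂ · cos Δλ )
  = atan2(0.31235, 0.94994) = 18.201° → normalised to [0°, 360°): 18.201°.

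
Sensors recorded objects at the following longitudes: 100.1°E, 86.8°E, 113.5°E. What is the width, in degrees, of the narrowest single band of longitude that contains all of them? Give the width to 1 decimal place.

Sort the longitudes: +86.8°, +100.1°, +113.5°.
Eastward gaps between consecutive values (wrapping around): 13.3°, 13.4°, 333.3°.
Largest gap = 333.3° ⇒ minimal covering band is its complement: 360° − 333.3° = 26.7°.
Band runs from +86.8° eastward to +113.5°.

26.7°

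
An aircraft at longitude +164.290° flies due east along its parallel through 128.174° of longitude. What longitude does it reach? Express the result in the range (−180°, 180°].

Start at +164.290°; shift +128.174° → +292.464°.
+292.464° lies outside (−180°, 180°]; subtract 360° → -67.536°.

-67.536°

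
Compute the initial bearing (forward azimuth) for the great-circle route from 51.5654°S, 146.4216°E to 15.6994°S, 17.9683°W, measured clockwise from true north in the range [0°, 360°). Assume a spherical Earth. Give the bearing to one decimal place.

196.2°

Δλ = -17.9683 − 146.4216 = -164.3899°.
θ = atan2( sin Δλ · cos φ₂ , cos φ₁ · sin φ₂ − sin φ₁ · cos φ₂ · cos Δλ )
  = atan2(-0.25905, -0.89449) = -163.849° → normalised to [0°, 360°): 196.151°.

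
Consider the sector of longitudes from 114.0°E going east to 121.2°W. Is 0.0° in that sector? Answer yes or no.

Band width going east from +114.0° to -121.2°: ((-121.2 − 114.0) mod 360) = 124.8°.
Offset of -0.0° east of the west edge: ((-0.0 − 114.0) mod 360) = 246.0°.
246.0° > 124.8° ⇒ outside.

No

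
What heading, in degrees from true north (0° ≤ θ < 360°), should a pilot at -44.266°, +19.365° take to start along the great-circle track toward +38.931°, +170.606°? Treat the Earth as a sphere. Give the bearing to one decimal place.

94.0°

Δλ = 170.606 − 19.365 = 151.241°.
θ = atan2( sin Δλ · cos φ₂ , cos φ₁ · sin φ₂ − sin φ₁ · cos φ₂ · cos Δλ )
  = atan2(0.37427, -0.02600) = 93.975° → normalised to [0°, 360°): 93.975°.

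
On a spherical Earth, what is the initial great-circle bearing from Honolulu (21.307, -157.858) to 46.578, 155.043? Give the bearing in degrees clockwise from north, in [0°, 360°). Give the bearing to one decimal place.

Δλ = 155.043 − -157.858 = 312.901°; wrapped into (−180°, 180°]: -47.099°.
θ = atan2( sin Δλ · cos φ₂ , cos φ₁ · sin φ₂ − sin φ₁ · cos φ₂ · cos Δλ )
  = atan2(-0.50352, 0.50664) = -44.823° → normalised to [0°, 360°): 315.177°.

315.2°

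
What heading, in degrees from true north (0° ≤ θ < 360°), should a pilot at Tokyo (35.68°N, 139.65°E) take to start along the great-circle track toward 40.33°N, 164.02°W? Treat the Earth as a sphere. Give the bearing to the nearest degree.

Δλ = -164.02 − 139.65 = -303.67°; wrapped into (−180°, 180°]: 56.33°.
θ = atan2( sin Δλ · cos φ₂ , cos φ₁ · sin φ₂ − sin φ₁ · cos φ₂ · cos Δλ )
  = atan2(0.63444, 0.27919) = 66.248° → normalised to [0°, 360°): 66.248°.

66°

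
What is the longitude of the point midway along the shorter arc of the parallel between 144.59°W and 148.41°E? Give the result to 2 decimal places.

Signed shortest Δλ from -144.59° to +148.41° is -67.00°.
Midpoint longitude = -144.59° + (-67.00°)/2 = -144.59° − 33.50° = -178.09°.
(The naïve average (-144.59 + +148.41)/2 = 1.91° is on the wrong side of the globe.)

178.09°W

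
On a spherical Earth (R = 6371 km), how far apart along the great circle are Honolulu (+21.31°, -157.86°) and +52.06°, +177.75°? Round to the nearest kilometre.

Δλ = 177.75 − -157.86 = 335.61°; wrapped into (−180°, 180°]: -24.39°.
Δφ = 52.06 − 21.31 = 30.75°.
a = sin²(Δφ/2) + cos φ₁ · cos φ₂ · sin²(Δλ/2) = 0.095856.
c = 2·atan2(√a, √(1−a)) = 0.62956 rad → d = 6371·c ≈ 4010.92 km.

4011 km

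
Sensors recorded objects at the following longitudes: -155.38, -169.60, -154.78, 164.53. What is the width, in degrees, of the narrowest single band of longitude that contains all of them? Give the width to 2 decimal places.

40.69°

Sort the longitudes: -169.60°, -155.38°, -154.78°, +164.53°.
Eastward gaps between consecutive values (wrapping around): 14.22°, 0.60°, 319.31°, 25.87°.
Largest gap = 319.31° ⇒ minimal covering band is its complement: 360° − 319.31° = 40.69°.
Band runs from +164.53° eastward to -154.78°, crossing the antimeridian.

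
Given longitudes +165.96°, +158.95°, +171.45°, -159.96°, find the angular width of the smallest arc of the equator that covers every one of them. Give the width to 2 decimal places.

41.09°

Sort the longitudes: -159.96°, +158.95°, +165.96°, +171.45°.
Eastward gaps between consecutive values (wrapping around): 318.91°, 7.01°, 5.49°, 28.59°.
Largest gap = 318.91° ⇒ minimal covering band is its complement: 360° − 318.91° = 41.09°.
Band runs from +158.95° eastward to -159.96°, crossing the antimeridian.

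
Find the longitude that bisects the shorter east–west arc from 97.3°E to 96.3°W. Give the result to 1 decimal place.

179.5°W

Signed shortest Δλ from +97.3° to -96.3° is +166.4°.
Midpoint longitude = +97.3° + (+166.4°)/2 = +97.3° + 83.2° = +180.5°.
Normalise into (−180°, 180°]: -179.5°.
(The naïve average (+97.3 + -96.3)/2 = 0.5° is on the wrong side of the globe.)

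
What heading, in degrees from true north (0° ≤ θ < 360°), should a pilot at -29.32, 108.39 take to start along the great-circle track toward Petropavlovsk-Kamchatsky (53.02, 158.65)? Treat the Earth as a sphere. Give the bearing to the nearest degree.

28°

Δλ = 158.65 − 108.39 = 50.26°.
θ = atan2( sin Δλ · cos φ₂ , cos φ₁ · sin φ₂ − sin φ₁ · cos φ₂ · cos Δλ )
  = atan2(0.46255, 0.88483) = 27.599° → normalised to [0°, 360°): 27.599°.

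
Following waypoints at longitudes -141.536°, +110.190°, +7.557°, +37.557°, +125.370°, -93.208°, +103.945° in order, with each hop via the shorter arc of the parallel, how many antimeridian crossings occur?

Leg 1: -141.536° → +110.190°, shortest Δλ = -108.274° (west) — crosses 180°.
Leg 2: +110.190° → +7.557°, shortest Δλ = -102.633° (west) — does not cross 180°.
Leg 3: +7.557° → +37.557°, shortest Δλ = 30.0° (east) — does not cross 180°.
Leg 4: +37.557° → +125.370°, shortest Δλ = 87.813° (east) — does not cross 180°.
Leg 5: +125.370° → -93.208°, shortest Δλ = 141.422° (east) — crosses 180°.
Leg 6: -93.208° → +103.945°, shortest Δλ = -162.847° (west) — crosses 180°.
Total crossings: 3.

3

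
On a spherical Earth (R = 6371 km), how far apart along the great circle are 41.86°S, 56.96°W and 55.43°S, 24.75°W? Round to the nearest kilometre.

Δλ = -24.75 − -56.96 = 32.21°.
Δφ = -55.43 − -41.86 = -13.57°.
a = sin²(Δφ/2) + cos φ₁ · cos φ₂ · sin²(Δλ/2) = 0.046477.
c = 2·atan2(√a, √(1−a)) = 0.43458 rad → d = 6371·c ≈ 2768.72 km.

2769 km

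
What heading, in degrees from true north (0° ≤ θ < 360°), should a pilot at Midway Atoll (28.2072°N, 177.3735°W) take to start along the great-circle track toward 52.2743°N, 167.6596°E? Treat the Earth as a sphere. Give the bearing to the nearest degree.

Δλ = 167.6596 − -177.3735 = 345.0331°; wrapped into (−180°, 180°]: -14.9669°.
θ = atan2( sin Δλ · cos φ₂ , cos φ₁ · sin φ₂ − sin φ₁ · cos φ₂ · cos Δλ )
  = atan2(-0.15803, 0.41762) = -20.726° → normalised to [0°, 360°): 339.274°.

339°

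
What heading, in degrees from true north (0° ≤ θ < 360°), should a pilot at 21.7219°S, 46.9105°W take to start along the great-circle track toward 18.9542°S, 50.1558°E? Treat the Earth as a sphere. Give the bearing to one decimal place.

Δλ = 50.1558 − -46.9105 = 97.0663°.
θ = atan2( sin Δλ · cos φ₂ , cos φ₁ · sin φ₂ − sin φ₁ · cos φ₂ · cos Δλ )
  = atan2(0.93859, -0.34481) = 110.172° → normalised to [0°, 360°): 110.172°.

110.2°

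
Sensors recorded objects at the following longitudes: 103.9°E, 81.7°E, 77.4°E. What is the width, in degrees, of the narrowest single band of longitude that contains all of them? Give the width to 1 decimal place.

26.5°

Sort the longitudes: +77.4°, +81.7°, +103.9°.
Eastward gaps between consecutive values (wrapping around): 4.3°, 22.2°, 333.5°.
Largest gap = 333.5° ⇒ minimal covering band is its complement: 360° − 333.5° = 26.5°.
Band runs from +77.4° eastward to +103.9°.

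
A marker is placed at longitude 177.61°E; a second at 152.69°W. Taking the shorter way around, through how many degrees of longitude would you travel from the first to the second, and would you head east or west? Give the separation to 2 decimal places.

Raw difference: -152.69 − 177.61 = -330.3°.
Normalise into (−180°, 180°]: -330.3° + 360° = 29.7°.
Positive ⇒ the second point lies to the east; separation 29.70°.

29.70° east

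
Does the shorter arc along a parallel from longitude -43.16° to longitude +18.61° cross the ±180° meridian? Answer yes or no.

Signed shortest Δλ = ((18.61 − -43.16 + 180) mod 360) − 180 = 61.77°.
Going east by 61.77° from -43.16° reaches +18.61° without touching 180°.

No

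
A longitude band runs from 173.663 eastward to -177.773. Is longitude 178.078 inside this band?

Band width going east from +173.663° to -177.773°: ((-177.773 − 173.663) mod 360) = 8.564°.
Offset of +178.078° east of the west edge: ((178.078 − 173.663) mod 360) = 4.415°.
4.415° ≤ 8.564° ⇒ inside.

Yes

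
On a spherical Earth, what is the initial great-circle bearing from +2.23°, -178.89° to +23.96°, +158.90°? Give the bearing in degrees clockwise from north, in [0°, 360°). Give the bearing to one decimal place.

317.2°

Δλ = 158.90 − -178.89 = 337.79°; wrapped into (−180°, 180°]: -22.21°.
θ = atan2( sin Δλ · cos φ₂ , cos φ₁ · sin φ₂ − sin φ₁ · cos φ₂ · cos Δλ )
  = atan2(-0.34543, 0.37287) = -42.812° → normalised to [0°, 360°): 317.188°.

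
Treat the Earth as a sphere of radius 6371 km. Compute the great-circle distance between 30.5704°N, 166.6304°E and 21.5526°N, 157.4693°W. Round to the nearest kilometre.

Δλ = -157.4693 − 166.6304 = -324.0997°; wrapped into (−180°, 180°]: 35.9003°.
Δφ = 21.5526 − 30.5704 = -9.0178°.
a = sin²(Δφ/2) + cos φ₁ · cos φ₂ · sin²(Δλ/2) = 0.082241.
c = 2·atan2(√a, √(1−a)) = 0.58172 rad → d = 6371·c ≈ 3706.15 km.

3706 km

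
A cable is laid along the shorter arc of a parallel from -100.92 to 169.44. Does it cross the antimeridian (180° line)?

Yes

Naïve |169.44 − -100.92| = 270.36° > 180°, so the shorter arc goes the other way round — across 180°.
Signed shortest Δλ = ((169.44 − -100.92 + 180) mod 360) − 180 = -89.64°.
Going west by 89.64° from -100.92° passes through 180° before reaching +169.44°.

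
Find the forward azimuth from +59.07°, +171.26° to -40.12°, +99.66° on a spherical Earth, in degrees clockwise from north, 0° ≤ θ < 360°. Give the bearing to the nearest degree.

233°

Δλ = 99.66 − 171.26 = -71.60°.
θ = atan2( sin Δλ · cos φ₂ , cos φ₁ · sin φ₂ − sin φ₁ · cos φ₂ · cos Δλ )
  = atan2(-0.72560, -0.53826) = -126.569° → normalised to [0°, 360°): 233.431°.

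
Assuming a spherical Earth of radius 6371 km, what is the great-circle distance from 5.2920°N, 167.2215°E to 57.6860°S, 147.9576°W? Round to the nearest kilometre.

Δλ = -147.9576 − 167.2215 = -315.1791°; wrapped into (−180°, 180°]: 44.8209°.
Δφ = -57.6860 − 5.2920 = -62.9780°.
a = sin²(Δφ/2) + cos φ₁ · cos φ₂ · sin²(Δλ/2) = 0.350197.
c = 2·atan2(√a, √(1−a)) = 1.26652 rad → d = 6371·c ≈ 8068.98 km.

8069 km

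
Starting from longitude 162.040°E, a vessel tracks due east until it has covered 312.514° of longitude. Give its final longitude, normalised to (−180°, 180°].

114.554°E

Start at +162.040°; shift +312.514° → +474.554°.
+474.554° lies outside (−180°, 180°]; subtract 360° → +114.554°.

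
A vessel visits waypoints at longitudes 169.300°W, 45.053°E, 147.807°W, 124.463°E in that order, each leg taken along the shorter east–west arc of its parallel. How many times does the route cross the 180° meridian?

3

Leg 1: -169.300° → +45.053°, shortest Δλ = -145.647° (west) — crosses 180°.
Leg 2: +45.053° → -147.807°, shortest Δλ = 167.14° (east) — crosses 180°.
Leg 3: -147.807° → +124.463°, shortest Δλ = -87.73° (west) — crosses 180°.
Total crossings: 3.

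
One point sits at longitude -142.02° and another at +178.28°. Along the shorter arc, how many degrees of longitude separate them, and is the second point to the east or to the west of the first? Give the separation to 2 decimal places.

Raw difference: 178.28 − -142.02 = 320.3°.
Normalise into (−180°, 180°]: 320.3° − 360° = -39.7°.
Negative ⇒ the second point lies to the west; separation 39.70°.

39.70° west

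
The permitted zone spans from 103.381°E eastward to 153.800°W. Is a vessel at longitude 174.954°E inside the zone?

Band width going east from +103.381° to -153.800°: ((-153.800 − 103.381) mod 360) = 102.819°.
Offset of +174.954° east of the west edge: ((174.954 − 103.381) mod 360) = 71.573°.
71.573° ≤ 102.819° ⇒ inside.

Yes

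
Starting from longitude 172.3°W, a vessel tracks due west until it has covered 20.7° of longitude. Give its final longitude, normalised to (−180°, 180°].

167.0°E

Start at -172.3°; shift −20.7° → -193.0°.
-193.0° lies outside (−180°, 180°]; add 360° → +167.0°.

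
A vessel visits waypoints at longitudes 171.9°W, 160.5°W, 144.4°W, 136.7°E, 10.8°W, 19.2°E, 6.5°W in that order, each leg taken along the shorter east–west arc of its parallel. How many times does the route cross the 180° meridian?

Leg 1: -171.9° → -160.5°, shortest Δλ = 11.4° (east) — does not cross 180°.
Leg 2: -160.5° → -144.4°, shortest Δλ = 16.1° (east) — does not cross 180°.
Leg 3: -144.4° → +136.7°, shortest Δλ = -78.9° (west) — crosses 180°.
Leg 4: +136.7° → -10.8°, shortest Δλ = -147.5° (west) — does not cross 180°.
Leg 5: -10.8° → +19.2°, shortest Δλ = 30.0° (east) — does not cross 180°.
Leg 6: +19.2° → -6.5°, shortest Δλ = -25.7° (west) — does not cross 180°.
Total crossings: 1.

1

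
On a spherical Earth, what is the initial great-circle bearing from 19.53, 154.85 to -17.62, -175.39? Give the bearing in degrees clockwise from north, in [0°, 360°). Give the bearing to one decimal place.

139.9°

Δλ = -175.39 − 154.85 = -330.24°; wrapped into (−180°, 180°]: 29.76°.
θ = atan2( sin Δλ · cos φ₂ , cos φ₁ · sin φ₂ − sin φ₁ · cos φ₂ · cos Δλ )
  = atan2(0.47308, -0.56188) = 139.904° → normalised to [0°, 360°): 139.904°.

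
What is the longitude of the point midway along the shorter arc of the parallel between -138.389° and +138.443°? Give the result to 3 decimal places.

-179.973°

Signed shortest Δλ from -138.389° to +138.443° is -83.168°.
Midpoint longitude = -138.389° + (-83.168°)/2 = -138.389° − 41.584° = -179.973°.
(The naïve average (-138.389 + +138.443)/2 = 0.027° is on the wrong side of the globe.)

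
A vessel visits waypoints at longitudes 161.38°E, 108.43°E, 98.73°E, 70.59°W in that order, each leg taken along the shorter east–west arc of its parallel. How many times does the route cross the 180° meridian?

Leg 1: +161.38° → +108.43°, shortest Δλ = -52.95° (west) — does not cross 180°.
Leg 2: +108.43° → +98.73°, shortest Δλ = -9.7° (west) — does not cross 180°.
Leg 3: +98.73° → -70.59°, shortest Δλ = -169.32° (west) — does not cross 180°.
Total crossings: 0.

0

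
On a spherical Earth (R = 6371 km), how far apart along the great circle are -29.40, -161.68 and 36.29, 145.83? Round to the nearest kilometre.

9132 km

Δλ = 145.83 − -161.68 = 307.51°; wrapped into (−180°, 180°]: -52.49°.
Δφ = 36.29 − -29.40 = 65.69°.
a = sin²(Δφ/2) + cos φ₁ · cos φ₂ · sin²(Δλ/2) = 0.431484.
c = 2·atan2(√a, √(1−a)) = 1.43333 rad → d = 6371·c ≈ 9131.75 km.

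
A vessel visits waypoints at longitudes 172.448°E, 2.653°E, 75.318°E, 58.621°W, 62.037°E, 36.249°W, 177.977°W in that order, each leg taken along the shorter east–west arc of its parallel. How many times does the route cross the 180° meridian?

0

Leg 1: +172.448° → +2.653°, shortest Δλ = -169.795° (west) — does not cross 180°.
Leg 2: +2.653° → +75.318°, shortest Δλ = 72.665° (east) — does not cross 180°.
Leg 3: +75.318° → -58.621°, shortest Δλ = -133.939° (west) — does not cross 180°.
Leg 4: -58.621° → +62.037°, shortest Δλ = 120.658° (east) — does not cross 180°.
Leg 5: +62.037° → -36.249°, shortest Δλ = -98.286° (west) — does not cross 180°.
Leg 6: -36.249° → -177.977°, shortest Δλ = -141.728° (west) — does not cross 180°.
Total crossings: 0.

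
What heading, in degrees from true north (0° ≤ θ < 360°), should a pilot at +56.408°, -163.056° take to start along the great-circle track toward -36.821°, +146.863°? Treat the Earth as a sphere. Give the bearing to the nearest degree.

Δλ = 146.863 − -163.056 = 309.919°; wrapped into (−180°, 180°]: -50.081°.
θ = atan2( sin Δλ · cos φ₂ , cos φ₁ · sin φ₂ − sin φ₁ · cos φ₂ · cos Δλ )
  = atan2(-0.61395, -0.75949) = -141.049° → normalised to [0°, 360°): 218.951°.

219°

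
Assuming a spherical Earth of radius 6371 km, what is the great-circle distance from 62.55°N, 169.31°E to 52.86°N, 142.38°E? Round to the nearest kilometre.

Δλ = 142.38 − 169.31 = -26.93°.
Δφ = 52.86 − 62.55 = -9.69°.
a = sin²(Δφ/2) + cos φ₁ · cos φ₂ · sin²(Δλ/2) = 0.022224.
c = 2·atan2(√a, √(1−a)) = 0.29927 rad → d = 6371·c ≈ 1906.65 km.

1907 km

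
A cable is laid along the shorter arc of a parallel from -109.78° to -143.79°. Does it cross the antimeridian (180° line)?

Signed shortest Δλ = ((-143.79 − -109.78 + 180) mod 360) − 180 = -34.01°.
Going west by 34.01° from -109.78° reaches -143.79° without touching 180°.

No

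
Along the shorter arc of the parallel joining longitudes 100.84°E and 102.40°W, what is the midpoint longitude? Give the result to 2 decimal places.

179.22°E

Signed shortest Δλ from +100.84° to -102.40° is +156.76°.
Midpoint longitude = +100.84° + (+156.76°)/2 = +100.84° + 78.38° = +179.22°.
(The naïve average (+100.84 + -102.40)/2 = -0.78° is on the wrong side of the globe.)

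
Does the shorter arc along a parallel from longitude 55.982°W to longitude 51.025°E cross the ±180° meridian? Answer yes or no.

Signed shortest Δλ = ((51.025 − -55.982 + 180) mod 360) − 180 = 107.007°.
Going east by 107.007° from -55.982° reaches +51.025° without touching 180°.

No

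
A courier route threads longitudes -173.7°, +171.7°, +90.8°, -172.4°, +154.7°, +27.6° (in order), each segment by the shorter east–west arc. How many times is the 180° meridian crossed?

Leg 1: -173.7° → +171.7°, shortest Δλ = -14.6° (west) — crosses 180°.
Leg 2: +171.7° → +90.8°, shortest Δλ = -80.9° (west) — does not cross 180°.
Leg 3: +90.8° → -172.4°, shortest Δλ = 96.8° (east) — crosses 180°.
Leg 4: -172.4° → +154.7°, shortest Δλ = -32.9° (west) — crosses 180°.
Leg 5: +154.7° → +27.6°, shortest Δλ = -127.1° (west) — does not cross 180°.
Total crossings: 3.

3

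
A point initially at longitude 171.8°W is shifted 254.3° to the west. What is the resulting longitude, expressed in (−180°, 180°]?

Start at -171.8°; shift −254.3° → -426.1°.
-426.1° lies outside (−180°, 180°]; add 360° → -66.1°.

66.1°W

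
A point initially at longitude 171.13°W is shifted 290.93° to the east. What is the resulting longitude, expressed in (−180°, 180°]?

119.80°E

Start at -171.13°; shift +290.93° → +119.80°.
+119.80° already lies in (−180°, 180°].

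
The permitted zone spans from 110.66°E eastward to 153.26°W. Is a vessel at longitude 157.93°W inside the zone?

Band width going east from +110.66° to -153.26°: ((-153.26 − 110.66) mod 360) = 96.08°.
Offset of -157.93° east of the west edge: ((-157.93 − 110.66) mod 360) = 91.41°.
91.41° ≤ 96.08° ⇒ inside.

Yes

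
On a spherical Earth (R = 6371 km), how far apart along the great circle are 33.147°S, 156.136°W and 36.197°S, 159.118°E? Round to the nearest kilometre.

Δλ = 159.118 − -156.136 = 315.254°; wrapped into (−180°, 180°]: -44.746°.
Δφ = -36.197 − -33.147 = -3.050°.
a = sin²(Δφ/2) + cos φ₁ · cos φ₂ · sin²(Δλ/2) = 0.098601.
c = 2·atan2(√a, √(1−a)) = 0.63882 rad → d = 6371·c ≈ 4069.95 km.

4070 km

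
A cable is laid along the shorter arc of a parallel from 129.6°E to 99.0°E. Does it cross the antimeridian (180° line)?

No

Signed shortest Δλ = ((99.0 − 129.6 + 180) mod 360) − 180 = -30.6°.
Going west by 30.6° from +129.6° reaches +99.0° without touching 180°.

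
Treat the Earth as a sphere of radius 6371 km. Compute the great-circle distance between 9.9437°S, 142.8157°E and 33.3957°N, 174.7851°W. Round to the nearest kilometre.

Δλ = -174.7851 − 142.8157 = -317.6008°; wrapped into (−180°, 180°]: 42.3992°.
Δφ = 33.3957 − -9.9437 = 43.3394°.
a = sin²(Δφ/2) + cos φ₁ · cos φ₂ · sin²(Δλ/2) = 0.243886.
c = 2·atan2(√a, √(1−a)) = 1.03302 rad → d = 6371·c ≈ 6581.37 km.

6581 km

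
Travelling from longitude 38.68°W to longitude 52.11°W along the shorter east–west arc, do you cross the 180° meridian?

No

Signed shortest Δλ = ((-52.11 − -38.68 + 180) mod 360) − 180 = -13.43°.
Going west by 13.43° from -38.68° reaches -52.11° without touching 180°.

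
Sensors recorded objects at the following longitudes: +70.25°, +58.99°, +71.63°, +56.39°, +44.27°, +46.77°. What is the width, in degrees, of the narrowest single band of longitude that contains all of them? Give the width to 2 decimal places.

Sort the longitudes: +44.27°, +46.77°, +56.39°, +58.99°, +70.25°, +71.63°.
Eastward gaps between consecutive values (wrapping around): 2.50°, 9.62°, 2.60°, 11.26°, 1.38°, 332.64°.
Largest gap = 332.64° ⇒ minimal covering band is its complement: 360° − 332.64° = 27.36°.
Band runs from +44.27° eastward to +71.63°.

27.36°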